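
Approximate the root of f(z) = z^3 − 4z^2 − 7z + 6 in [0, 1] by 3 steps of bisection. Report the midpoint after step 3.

0.625

midpoint 0.5: f = 1.625 > 0 → [0.5, 1]
midpoint 0.75: f = -1.078125 < 0 → [0.5, 0.75]
midpoint 0.625: f = 0.306641 > 0 → [0.625, 0.75]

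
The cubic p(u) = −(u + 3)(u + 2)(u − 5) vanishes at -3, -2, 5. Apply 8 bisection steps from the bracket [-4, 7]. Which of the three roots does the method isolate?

midpoint 1.5: p = 55.125 > 0 → [1.5, 7]
midpoint 4.25: p = 33.984375 > 0 → [4.25, 7]
midpoint 5.625: p = -41.103516 < 0 → [4.25, 5.625]
midpoint 4.9375: p = 3.4417 > 0 → [4.9375, 5.625]
midpoint 5.28125: p = -16.9588 < 0 → [4.9375, 5.28125]
midpoint 5.109375: p = -6.3058 < 0 → [4.9375, 5.109375]
midpoint 5.0234375: p = -1.3208 < 0 → [4.9375, 5.0234375]
midpoint 4.98046875: p = 1.088 > 0 → [4.98046875, 5.0234375]

5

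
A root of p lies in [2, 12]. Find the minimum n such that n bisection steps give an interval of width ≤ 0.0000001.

Width after n steps is 10/2^n. Need 2^n ≥ 10/0.0000001 = 100000000.
2^26 = 67108864 < 100000000 ≤ 2^27 = 134217728, so n = 27.

27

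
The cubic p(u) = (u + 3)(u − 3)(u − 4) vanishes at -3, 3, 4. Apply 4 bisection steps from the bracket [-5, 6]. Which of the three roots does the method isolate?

u = 0.5 gives p = 30.625, positive; keep [-5, 0.5]
u = -2.25 gives p = 24.609375, positive; keep [-5, -2.25]
u = -3.625 gives p = -31.572266, negative; keep [-3.625, -2.25]
u = -2.9375 gives p = 2.5745, positive; keep [-3.625, -2.9375]

-3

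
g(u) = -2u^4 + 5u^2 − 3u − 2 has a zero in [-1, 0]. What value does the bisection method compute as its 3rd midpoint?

midpoint -0.5: g = 0.625 > 0 → [-0.5, 0]
midpoint -0.25: g = -0.945312 < 0 → [-0.5, -0.25]
midpoint -0.375: g = -0.211426 < 0 → [-0.5, -0.375]

-0.375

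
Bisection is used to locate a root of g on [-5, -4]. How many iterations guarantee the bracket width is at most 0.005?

Width after n steps is 1/2^n. Need 2^n ≥ 1/0.005 = 200.
2^7 = 128 < 200 ≤ 2^8 = 256, so n = 8.

8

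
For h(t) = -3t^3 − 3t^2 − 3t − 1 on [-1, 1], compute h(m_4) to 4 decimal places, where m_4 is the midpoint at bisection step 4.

-0.1387

m = 0, h(m) = -1 (−); new bracket [-1, 0]
m = -0.5, h(m) = 0.125 (+); new bracket [-0.5, 0]
m = -0.25, h(m) = -0.390625 (−); new bracket [-0.5, -0.25]
m = -0.375, h(m) = -0.1387 (−); new bracket [-0.5, -0.375]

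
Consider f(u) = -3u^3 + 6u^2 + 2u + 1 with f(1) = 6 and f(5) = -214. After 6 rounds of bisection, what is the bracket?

f(3) = -20 < 0, so the root lies in [1, 3]
f(2) = 5 > 0, so the root lies in [2, 3]
f(2.5) = -3.375 < 0, so the root lies in [2, 2.5]
f(2.25) = 1.7031 > 0, so the root lies in [2.25, 2.5]
f(2.375) = -0.5957 < 0, so the root lies in [2.25, 2.375]
f(2.3125) = 0.6116 > 0, so the root lies in [2.3125, 2.375]

[2.3125, 2.375]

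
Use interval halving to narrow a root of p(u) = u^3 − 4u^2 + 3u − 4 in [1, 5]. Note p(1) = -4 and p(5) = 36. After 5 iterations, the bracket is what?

[3.375, 3.5]

u = 3 gives p = -4, negative; keep [3, 5]
u = 4 gives p = 8, positive; keep [3, 4]
u = 3.5 gives p = 0.375, positive; keep [3, 3.5]
u = 3.25 gives p = -2.1719, negative; keep [3.25, 3.5]
u = 3.375 gives p = -0.9941, negative; keep [3.375, 3.5]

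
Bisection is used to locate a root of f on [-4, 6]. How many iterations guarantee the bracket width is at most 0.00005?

18

Width after n steps is 10/2^n. Need 2^n ≥ 10/0.00005 = 200000.
2^17 = 131072 < 200000 ≤ 2^18 = 262144, so n = 18.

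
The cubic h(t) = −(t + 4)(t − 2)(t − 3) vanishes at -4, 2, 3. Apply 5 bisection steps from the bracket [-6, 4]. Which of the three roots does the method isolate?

midpoint -1: h = -36 < 0 → [-6, -1]
midpoint -3.5: h = -17.875 < 0 → [-6, -3.5]
midpoint -4.75: h = 39.234375 > 0 → [-4.75, -3.5]
midpoint -4.125: h = 5.4551 > 0 → [-4.125, -3.5]
midpoint -3.8125: h = -7.4246 < 0 → [-4.125, -3.8125]

-4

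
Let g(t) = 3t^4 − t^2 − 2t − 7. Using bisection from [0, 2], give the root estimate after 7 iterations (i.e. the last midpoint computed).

midpoint 1: g = -7 < 0 → [1, 2]
midpoint 1.5: g = 2.9375 > 0 → [1, 1.5]
midpoint 1.25: g = -3.738281 < 0 → [1.25, 1.5]
midpoint 1.375: g = -0.9172 < 0 → [1.375, 1.5]
midpoint 1.4375: g = 0.8687 > 0 → [1.375, 1.4375]
midpoint 1.40625: g = -0.0581 < 0 → [1.40625, 1.4375]
midpoint 1.421875: g = 0.3967 > 0 → [1.40625, 1.421875]

1.421875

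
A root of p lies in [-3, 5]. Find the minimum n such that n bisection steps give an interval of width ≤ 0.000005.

21

Width after n steps is 8/2^n. Need 2^n ≥ 8/0.000005 = 1600000.
2^20 = 1048576 < 1600000 ≤ 2^21 = 2097152, so n = 21.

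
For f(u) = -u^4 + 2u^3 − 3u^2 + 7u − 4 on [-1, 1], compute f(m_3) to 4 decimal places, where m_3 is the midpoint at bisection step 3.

f(0) = -4 < 0, so the root lies in [0, 1]
f(0.5) = -1.0625 < 0, so the root lies in [0.5, 1]
f(0.75) = 0.089844 > 0, so the root lies in [0.5, 0.75]

0.0898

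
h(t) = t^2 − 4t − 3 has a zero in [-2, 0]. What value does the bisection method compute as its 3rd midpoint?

-0.75

m = -1, h(m) = 2 (+); new bracket [-1, 0]
m = -0.5, h(m) = -0.75 (−); new bracket [-1, -0.5]
m = -0.75, h(m) = 0.5625 (+); new bracket [-0.75, -0.5]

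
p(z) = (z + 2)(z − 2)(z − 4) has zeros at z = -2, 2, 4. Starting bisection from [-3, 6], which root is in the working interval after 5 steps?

-2

z = 1.5 gives p = 4.375, positive; keep [-3, 1.5]
z = -0.75 gives p = 16.328125, positive; keep [-3, -0.75]
z = -1.875 gives p = 2.845703, positive; keep [-3, -1.875]
z = -2.4375 gives p = -12.4978, negative; keep [-2.4375, -1.875]
z = -2.15625 gives p = -3.998, negative; keep [-2.15625, -1.875]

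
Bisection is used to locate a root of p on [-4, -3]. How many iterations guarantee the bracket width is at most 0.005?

Width after n steps is 1/2^n. Need 2^n ≥ 1/0.005 = 200.
2^7 = 128 < 200 ≤ 2^8 = 256, so n = 8.

8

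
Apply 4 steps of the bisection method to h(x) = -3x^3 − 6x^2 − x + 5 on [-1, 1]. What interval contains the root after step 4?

x = 0 gives h = 5, positive; keep [0, 1]
x = 0.5 gives h = 2.625, positive; keep [0.5, 1]
x = 0.75 gives h = -0.390625, negative; keep [0.5, 0.75]
x = 0.625 gives h = 1.2988, positive; keep [0.625, 0.75]

[0.625, 0.75]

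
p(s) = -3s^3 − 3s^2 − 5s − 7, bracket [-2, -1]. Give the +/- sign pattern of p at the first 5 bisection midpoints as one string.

++--+

s = -1.5 gives p = 3.875, positive; keep [-1.5, -1]
s = -1.25 gives p = 0.421875, positive; keep [-1.25, -1]
s = -1.125 gives p = -0.900391, negative; keep [-1.25, -1.125]
s = -1.1875 gives p = -0.2693, negative; keep [-1.25, -1.1875]
s = -1.21875 gives p = 0.0685, positive; keep [-1.21875, -1.1875]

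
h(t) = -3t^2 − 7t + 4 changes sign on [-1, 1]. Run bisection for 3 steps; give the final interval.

[0.25, 0.5]

t = 0 gives h = 4, positive; keep [0, 1]
t = 0.5 gives h = -0.25, negative; keep [0, 0.5]
t = 0.25 gives h = 2.0625, positive; keep [0.25, 0.5]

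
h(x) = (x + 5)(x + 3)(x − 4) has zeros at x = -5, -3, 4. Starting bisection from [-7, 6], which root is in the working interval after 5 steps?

4

x = -0.5 gives h = -50.625, negative; keep [-0.5, 6]
x = 2.75 gives h = -55.703125, negative; keep [2.75, 6]
x = 4.375 gives h = 25.927734, positive; keep [2.75, 4.375]
x = 3.5625 gives h = -24.5837, negative; keep [3.5625, 4.375]
x = 3.96875 gives h = -1.9532, negative; keep [3.96875, 4.375]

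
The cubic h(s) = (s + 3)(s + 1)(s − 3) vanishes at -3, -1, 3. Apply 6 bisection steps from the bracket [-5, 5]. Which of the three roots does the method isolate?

3

s = 0 gives h = -9, negative; keep [0, 5]
s = 2.5 gives h = -9.625, negative; keep [2.5, 5]
s = 3.75 gives h = 24.046875, positive; keep [2.5, 3.75]
s = 3.125 gives h = 3.1582, positive; keep [2.5, 3.125]
s = 2.8125 gives h = -4.155, negative; keep [2.8125, 3.125]
s = 2.96875 gives h = -0.7403, negative; keep [2.96875, 3.125]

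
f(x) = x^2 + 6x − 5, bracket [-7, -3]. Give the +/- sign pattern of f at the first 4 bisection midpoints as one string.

---+

f(-5) = -10 < 0, so the root lies in [-7, -5]
f(-6) = -5 < 0, so the root lies in [-7, -6]
f(-6.5) = -1.75 < 0, so the root lies in [-7, -6.5]
f(-6.75) = 0.0625 > 0, so the root lies in [-6.75, -6.5]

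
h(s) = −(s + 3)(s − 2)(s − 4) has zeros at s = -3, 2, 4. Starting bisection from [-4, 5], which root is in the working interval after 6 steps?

-3

h(0.5) = -18.375 < 0, so the root lies in [-4, 0.5]
h(-1.75) = -26.953125 < 0, so the root lies in [-4, -1.75]
h(-2.875) = -4.189453 < 0, so the root lies in [-4, -2.875]
h(-3.4375) = 17.6931 > 0, so the root lies in [-3.4375, -2.875]
h(-3.15625) = 5.7655 > 0, so the root lies in [-3.15625, -2.875]
h(-3.015625) = 0.5498 > 0, so the root lies in [-3.015625, -2.875]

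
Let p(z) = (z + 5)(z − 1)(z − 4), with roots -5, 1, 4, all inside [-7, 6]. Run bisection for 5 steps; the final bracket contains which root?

midpoint -0.5: p = 30.375 > 0 → [-7, -0.5]
midpoint -3.75: p = 46.015625 > 0 → [-7, -3.75]
midpoint -5.375: p = -22.412109 < 0 → [-5.375, -3.75]
midpoint -4.5625: p = 20.8376 > 0 → [-5.375, -4.5625]
midpoint -4.96875: p = 1.6729 > 0 → [-5.375, -4.96875]

-5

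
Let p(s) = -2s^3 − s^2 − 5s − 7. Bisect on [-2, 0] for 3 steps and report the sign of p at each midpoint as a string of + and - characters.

s = -1 gives p = -1, negative; keep [-2, -1]
s = -1.5 gives p = 5, positive; keep [-1.5, -1]
s = -1.25 gives p = 1.59375, positive; keep [-1.25, -1]

-++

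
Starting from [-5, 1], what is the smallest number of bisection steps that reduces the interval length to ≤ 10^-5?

20

Width after n steps is 6/2^n. Need 2^n ≥ 6/10^-5 = 600000.
2^19 = 524288 < 600000 ≤ 2^20 = 1048576, so n = 20.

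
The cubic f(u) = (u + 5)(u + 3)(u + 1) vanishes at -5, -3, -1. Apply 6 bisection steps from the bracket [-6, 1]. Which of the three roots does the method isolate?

midpoint -2.5: f = -1.875 < 0 → [-2.5, 1]
midpoint -0.75: f = 2.390625 > 0 → [-2.5, -0.75]
midpoint -1.625: f = -2.900391 < 0 → [-1.625, -0.75]
midpoint -1.1875: f = -1.2957 < 0 → [-1.1875, -0.75]
midpoint -0.96875: f = 0.2559 > 0 → [-1.1875, -0.96875]
midpoint -1.078125: f = -0.5889 < 0 → [-1.078125, -0.96875]

-1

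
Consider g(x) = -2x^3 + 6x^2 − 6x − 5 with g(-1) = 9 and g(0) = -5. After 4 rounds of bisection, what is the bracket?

[-0.5625, -0.5]

g(-0.5) = -0.25 < 0, so the root lies in [-1, -0.5]
g(-0.75) = 3.71875 > 0, so the root lies in [-0.75, -0.5]
g(-0.625) = 1.582031 > 0, so the root lies in [-0.625, -0.5]
g(-0.5625) = 0.6294 > 0, so the root lies in [-0.5625, -0.5]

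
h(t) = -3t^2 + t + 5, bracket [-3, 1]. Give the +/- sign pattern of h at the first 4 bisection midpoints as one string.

h(-1) = 1 > 0, so the root lies in [-3, -1]
h(-2) = -9 < 0, so the root lies in [-2, -1]
h(-1.5) = -3.25 < 0, so the root lies in [-1.5, -1]
h(-1.25) = -0.9375 < 0, so the root lies in [-1.25, -1]

+---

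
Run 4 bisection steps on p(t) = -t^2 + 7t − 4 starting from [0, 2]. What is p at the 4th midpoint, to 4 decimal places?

-0.0156

midpoint 1: p = 2 > 0 → [0, 1]
midpoint 0.5: p = -0.75 < 0 → [0.5, 1]
midpoint 0.75: p = 0.6875 > 0 → [0.5, 0.75]
midpoint 0.625: p = -0.0156 < 0 → [0.625, 0.75]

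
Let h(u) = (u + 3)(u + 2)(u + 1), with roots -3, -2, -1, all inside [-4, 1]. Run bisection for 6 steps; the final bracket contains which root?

-1

midpoint -1.5: h = -0.375 < 0 → [-1.5, 1]
midpoint -0.25: h = 3.609375 > 0 → [-1.5, -0.25]
midpoint -0.875: h = 0.298828 > 0 → [-1.5, -0.875]
midpoint -1.1875: h = -0.2761 < 0 → [-1.1875, -0.875]
midpoint -1.03125: h = -0.0596 < 0 → [-1.03125, -0.875]
midpoint -0.953125: h = 0.1004 > 0 → [-1.03125, -0.953125]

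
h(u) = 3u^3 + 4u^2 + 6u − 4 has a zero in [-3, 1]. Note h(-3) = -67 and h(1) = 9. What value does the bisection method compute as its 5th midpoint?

0.375

u = -1 gives h = -9, negative; keep [-1, 1]
u = 0 gives h = -4, negative; keep [0, 1]
u = 0.5 gives h = 0.375, positive; keep [0, 0.5]
u = 0.25 gives h = -2.2031, negative; keep [0.25, 0.5]
u = 0.375 gives h = -1.0293, negative; keep [0.375, 0.5]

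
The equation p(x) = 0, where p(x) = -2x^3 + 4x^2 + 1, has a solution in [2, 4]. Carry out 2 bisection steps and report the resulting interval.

x = 3 gives p = -17, negative; keep [2, 3]
x = 2.5 gives p = -5.25, negative; keep [2, 2.5]

[2, 2.5]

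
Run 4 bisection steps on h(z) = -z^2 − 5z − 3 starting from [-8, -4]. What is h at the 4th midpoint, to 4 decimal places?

0.1875

z = -6 gives h = -9, negative; keep [-6, -4]
z = -5 gives h = -3, negative; keep [-5, -4]
z = -4.5 gives h = -0.75, negative; keep [-4.5, -4]
z = -4.25 gives h = 0.1875, positive; keep [-4.5, -4.25]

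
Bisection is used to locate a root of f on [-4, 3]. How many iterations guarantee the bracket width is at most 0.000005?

21

Width after n steps is 7/2^n. Need 2^n ≥ 7/0.000005 = 1400000.
2^20 = 1048576 < 1400000 ≤ 2^21 = 2097152, so n = 21.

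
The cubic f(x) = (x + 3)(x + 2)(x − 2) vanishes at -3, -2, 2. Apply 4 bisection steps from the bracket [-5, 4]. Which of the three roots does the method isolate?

2

m = -0.5, f(m) = -9.375 (−); new bracket [-0.5, 4]
m = 1.75, f(m) = -4.453125 (−); new bracket [1.75, 4]
m = 2.875, f(m) = 25.060547 (+); new bracket [1.75, 2.875]
m = 2.3125, f(m) = 7.1594 (+); new bracket [1.75, 2.3125]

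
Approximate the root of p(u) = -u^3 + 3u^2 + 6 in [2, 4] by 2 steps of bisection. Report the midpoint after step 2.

u = 3 gives p = 6, positive; keep [3, 4]
u = 3.5 gives p = -0.125, negative; keep [3, 3.5]

3.5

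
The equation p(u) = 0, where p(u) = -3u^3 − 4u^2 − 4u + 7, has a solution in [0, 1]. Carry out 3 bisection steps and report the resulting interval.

u = 0.5 gives p = 3.625, positive; keep [0.5, 1]
u = 0.75 gives p = 0.484375, positive; keep [0.75, 1]
u = 0.875 gives p = -1.572266, negative; keep [0.75, 0.875]

[0.75, 0.875]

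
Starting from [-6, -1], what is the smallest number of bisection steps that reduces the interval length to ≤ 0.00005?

17

Width after n steps is 5/2^n. Need 2^n ≥ 5/0.00005 = 100000.
2^16 = 65536 < 100000 ≤ 2^17 = 131072, so n = 17.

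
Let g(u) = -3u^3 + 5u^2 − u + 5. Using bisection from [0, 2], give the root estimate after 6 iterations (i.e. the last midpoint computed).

1.96875

g(1) = 6 > 0, so the root lies in [1, 2]
g(1.5) = 4.625 > 0, so the root lies in [1.5, 2]
g(1.75) = 2.484375 > 0, so the root lies in [1.75, 2]
g(1.875) = 0.9277 > 0, so the root lies in [1.875, 2]
g(1.9375) = 0.0125 > 0, so the root lies in [1.9375, 2]
g(1.96875) = -0.4814 < 0, so the root lies in [1.9375, 1.96875]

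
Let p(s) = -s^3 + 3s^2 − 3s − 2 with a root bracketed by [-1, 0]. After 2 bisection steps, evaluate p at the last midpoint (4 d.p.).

-1.0469

m = -0.5, p(m) = 0.375 (+); new bracket [-0.5, 0]
m = -0.25, p(m) = -1.046875 (−); new bracket [-0.5, -0.25]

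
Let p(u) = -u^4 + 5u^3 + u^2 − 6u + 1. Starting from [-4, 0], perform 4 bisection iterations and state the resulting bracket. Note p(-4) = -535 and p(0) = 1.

[-1.25, -1]

u = -2 gives p = -39, negative; keep [-2, 0]
u = -1 gives p = 2, positive; keep [-2, -1]
u = -1.5 gives p = -9.6875, negative; keep [-1.5, -1]
u = -1.25 gives p = -2.1445, negative; keep [-1.25, -1]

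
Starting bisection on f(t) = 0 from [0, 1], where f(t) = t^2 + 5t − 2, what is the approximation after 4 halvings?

0.3125

t = 0.5 gives f = 0.75, positive; keep [0, 0.5]
t = 0.25 gives f = -0.6875, negative; keep [0.25, 0.5]
t = 0.375 gives f = 0.015625, positive; keep [0.25, 0.375]
t = 0.3125 gives f = -0.3398, negative; keep [0.3125, 0.375]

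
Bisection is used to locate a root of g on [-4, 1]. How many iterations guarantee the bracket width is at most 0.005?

Width after n steps is 5/2^n. Need 2^n ≥ 5/0.005 = 1000.
2^9 = 512 < 1000 ≤ 2^10 = 1024, so n = 10.

10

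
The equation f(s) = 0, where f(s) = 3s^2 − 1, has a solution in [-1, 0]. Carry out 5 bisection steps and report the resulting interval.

s = -0.5 gives f = -0.25, negative; keep [-1, -0.5]
s = -0.75 gives f = 0.6875, positive; keep [-0.75, -0.5]
s = -0.625 gives f = 0.171875, positive; keep [-0.625, -0.5]
s = -0.5625 gives f = -0.0508, negative; keep [-0.625, -0.5625]
s = -0.59375 gives f = 0.0576, positive; keep [-0.59375, -0.5625]

[-0.59375, -0.5625]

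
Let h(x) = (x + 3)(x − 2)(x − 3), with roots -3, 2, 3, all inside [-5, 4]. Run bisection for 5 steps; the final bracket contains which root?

midpoint -0.5: h = 21.875 > 0 → [-5, -0.5]
midpoint -2.75: h = 6.828125 > 0 → [-5, -2.75]
midpoint -3.875: h = -35.341797 < 0 → [-3.875, -2.75]
midpoint -3.3125: h = -10.4797 < 0 → [-3.3125, -2.75]
midpoint -3.03125: h = -0.9483 < 0 → [-3.03125, -2.75]

-3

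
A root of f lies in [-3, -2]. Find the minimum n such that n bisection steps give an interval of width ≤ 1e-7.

24

Width after n steps is 1/2^n. Need 2^n ≥ 1/1e-7 = 10000000.
2^23 = 8388608 < 10000000 ≤ 2^24 = 16777216, so n = 24.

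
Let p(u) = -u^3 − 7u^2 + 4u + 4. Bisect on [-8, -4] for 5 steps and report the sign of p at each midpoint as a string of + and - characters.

u = -6 gives p = -56, negative; keep [-8, -6]
u = -7 gives p = -24, negative; keep [-8, -7]
u = -7.5 gives p = 2.125, positive; keep [-7.5, -7]
u = -7.25 gives p = -11.8594, negative; keep [-7.5, -7.25]
u = -7.375 gives p = -5.1035, negative; keep [-7.5, -7.375]

--+--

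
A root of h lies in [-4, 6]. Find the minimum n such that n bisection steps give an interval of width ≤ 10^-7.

27

Width after n steps is 10/2^n. Need 2^n ≥ 10/10^-7 = 100000000.
2^26 = 67108864 < 100000000 ≤ 2^27 = 134217728, so n = 27.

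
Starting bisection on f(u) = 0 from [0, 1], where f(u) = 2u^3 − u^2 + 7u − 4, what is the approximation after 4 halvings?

0.5625

midpoint 0.5: f = -0.5 < 0 → [0.5, 1]
midpoint 0.75: f = 1.53125 > 0 → [0.5, 0.75]
midpoint 0.625: f = 0.472656 > 0 → [0.5, 0.625]
midpoint 0.5625: f = -0.0229 < 0 → [0.5625, 0.625]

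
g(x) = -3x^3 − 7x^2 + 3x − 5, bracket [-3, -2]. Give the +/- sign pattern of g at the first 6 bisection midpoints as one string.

midpoint -2.5: g = -9.375 < 0 → [-3, -2.5]
midpoint -2.75: g = -3.796875 < 0 → [-3, -2.75]
midpoint -2.875: g = -0.193359 < 0 → [-3, -2.875]
midpoint -2.9375: g = 1.8274 > 0 → [-2.9375, -2.875]
midpoint -2.90625: g = 0.7983 > 0 → [-2.90625, -2.875]
midpoint -2.890625: g = 0.2978 > 0 → [-2.890625, -2.875]

---+++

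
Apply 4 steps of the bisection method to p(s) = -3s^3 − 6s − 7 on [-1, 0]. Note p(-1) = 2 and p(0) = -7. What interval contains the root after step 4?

[-0.875, -0.8125]

m = -0.5, p(m) = -3.625 (−); new bracket [-1, -0.5]
m = -0.75, p(m) = -1.234375 (−); new bracket [-1, -0.75]
m = -0.875, p(m) = 0.259766 (+); new bracket [-0.875, -0.75]
m = -0.8125, p(m) = -0.5159 (−); new bracket [-0.875, -0.8125]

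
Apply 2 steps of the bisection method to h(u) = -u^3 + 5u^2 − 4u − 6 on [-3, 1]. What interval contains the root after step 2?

midpoint -1: h = 4 > 0 → [-1, 1]
midpoint 0: h = -6 < 0 → [-1, 0]

[-1, 0]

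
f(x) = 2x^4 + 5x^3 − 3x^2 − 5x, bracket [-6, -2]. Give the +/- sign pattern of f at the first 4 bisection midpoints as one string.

++-+

midpoint -4: f = 164 > 0 → [-4, -2]
midpoint -3: f = 15 > 0 → [-3, -2]
midpoint -2.5: f = -6.25 < 0 → [-3, -2.5]
midpoint -2.75: f = 1.4609 > 0 → [-2.75, -2.5]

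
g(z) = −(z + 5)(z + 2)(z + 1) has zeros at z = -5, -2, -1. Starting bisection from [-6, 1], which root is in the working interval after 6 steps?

g(-2.5) = -1.875 < 0, so the root lies in [-6, -2.5]
g(-4.25) = -5.484375 < 0, so the root lies in [-6, -4.25]
g(-5.125) = 1.611328 > 0, so the root lies in [-5.125, -4.25]
g(-4.6875) = -3.0969 < 0, so the root lies in [-5.125, -4.6875]
g(-4.90625) = -1.0643 < 0, so the root lies in [-5.125, -4.90625]
g(-5.015625) = 0.1892 > 0, so the root lies in [-5.015625, -4.90625]

-5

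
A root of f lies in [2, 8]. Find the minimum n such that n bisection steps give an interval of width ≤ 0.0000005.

24

Width after n steps is 6/2^n. Need 2^n ≥ 6/0.0000005 = 12000000.
2^23 = 8388608 < 12000000 ≤ 2^24 = 16777216, so n = 24.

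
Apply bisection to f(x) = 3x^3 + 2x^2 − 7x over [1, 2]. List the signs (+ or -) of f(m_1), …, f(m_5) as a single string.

++---

midpoint 1.5: f = 4.125 > 0 → [1, 1.5]
midpoint 1.25: f = 0.234375 > 0 → [1, 1.25]
midpoint 1.125: f = -1.072266 < 0 → [1.125, 1.25]
midpoint 1.1875: f = -0.4685 < 0 → [1.1875, 1.25]
midpoint 1.21875: f = -0.1297 < 0 → [1.21875, 1.25]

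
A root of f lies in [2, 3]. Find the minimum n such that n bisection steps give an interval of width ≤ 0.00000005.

Width after n steps is 1/2^n. Need 2^n ≥ 1/0.00000005 = 20000000.
2^24 = 16777216 < 20000000 ≤ 2^25 = 33554432, so n = 25.

25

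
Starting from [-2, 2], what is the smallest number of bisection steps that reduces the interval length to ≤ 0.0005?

Width after n steps is 4/2^n. Need 2^n ≥ 4/0.0005 = 8000.
2^12 = 4096 < 8000 ≤ 2^13 = 8192, so n = 13.

13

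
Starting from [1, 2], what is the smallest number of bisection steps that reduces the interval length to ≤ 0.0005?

Width after n steps is 1/2^n. Need 2^n ≥ 1/0.0005 = 2000.
2^10 = 1024 < 2000 ≤ 2^11 = 2048, so n = 11.

11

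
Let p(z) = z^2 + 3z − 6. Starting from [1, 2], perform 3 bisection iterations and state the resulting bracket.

[1.25, 1.375]

p(1.5) = 0.75 > 0, so the root lies in [1, 1.5]
p(1.25) = -0.6875 < 0, so the root lies in [1.25, 1.5]
p(1.375) = 0.015625 > 0, so the root lies in [1.25, 1.375]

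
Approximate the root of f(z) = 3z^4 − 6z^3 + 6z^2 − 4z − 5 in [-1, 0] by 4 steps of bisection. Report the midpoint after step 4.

z = -0.5 gives f = -0.5625, negative; keep [-1, -0.5]
z = -0.75 gives f = 4.855469, positive; keep [-0.75, -0.5]
z = -0.625 gives f = 1.766357, positive; keep [-0.625, -0.5]
z = -0.5625 gives f = 0.5166, positive; keep [-0.5625, -0.5]

-0.5625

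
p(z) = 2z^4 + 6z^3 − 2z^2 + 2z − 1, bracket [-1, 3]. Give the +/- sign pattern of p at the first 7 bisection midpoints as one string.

z = 1 gives p = 7, positive; keep [-1, 1]
z = 0 gives p = -1, negative; keep [0, 1]
z = 0.5 gives p = 0.375, positive; keep [0, 0.5]
z = 0.25 gives p = -0.5234, negative; keep [0.25, 0.5]
z = 0.375 gives p = -0.1753, negative; keep [0.375, 0.5]
z = 0.4375 gives p = 0.0679, positive; keep [0.375, 0.4375]
z = 0.40625 gives p = -0.0608, negative; keep [0.40625, 0.4375]

+-+--+-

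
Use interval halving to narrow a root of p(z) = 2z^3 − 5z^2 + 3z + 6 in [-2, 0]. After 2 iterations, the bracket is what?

z = -1 gives p = -4, negative; keep [-1, 0]
z = -0.5 gives p = 3, positive; keep [-1, -0.5]

[-1, -0.5]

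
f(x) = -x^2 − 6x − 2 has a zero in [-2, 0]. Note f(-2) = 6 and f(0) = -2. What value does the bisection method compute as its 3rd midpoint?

m = -1, f(m) = 3 (+); new bracket [-1, 0]
m = -0.5, f(m) = 0.75 (+); new bracket [-0.5, 0]
m = -0.25, f(m) = -0.5625 (−); new bracket [-0.5, -0.25]

-0.25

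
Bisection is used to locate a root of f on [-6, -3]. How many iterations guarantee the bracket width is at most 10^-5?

Width after n steps is 3/2^n. Need 2^n ≥ 3/10^-5 = 300000.
2^18 = 262144 < 300000 ≤ 2^19 = 524288, so n = 19.

19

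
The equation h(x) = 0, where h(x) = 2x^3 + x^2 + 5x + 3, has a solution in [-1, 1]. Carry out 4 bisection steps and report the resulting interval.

m = 0, h(m) = 3 (+); new bracket [-1, 0]
m = -0.5, h(m) = 0.5 (+); new bracket [-1, -0.5]
m = -0.75, h(m) = -1.03125 (−); new bracket [-0.75, -0.5]
m = -0.625, h(m) = -0.2227 (−); new bracket [-0.625, -0.5]

[-0.625, -0.5]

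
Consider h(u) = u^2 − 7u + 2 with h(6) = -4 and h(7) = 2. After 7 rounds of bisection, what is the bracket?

[6.6953125, 6.703125]

midpoint 6.5: h = -1.25 < 0 → [6.5, 7]
midpoint 6.75: h = 0.3125 > 0 → [6.5, 6.75]
midpoint 6.625: h = -0.484375 < 0 → [6.625, 6.75]
midpoint 6.6875: h = -0.0898 < 0 → [6.6875, 6.75]
midpoint 6.71875: h = 0.1104 > 0 → [6.6875, 6.71875]
midpoint 6.703125: h = 0.01 > 0 → [6.6875, 6.703125]
midpoint 6.6953125: h = -0.04 < 0 → [6.6953125, 6.703125]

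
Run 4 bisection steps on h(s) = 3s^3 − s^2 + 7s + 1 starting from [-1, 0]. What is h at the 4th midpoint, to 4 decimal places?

-0.3674

m = -0.5, h(m) = -3.125 (−); new bracket [-0.5, 0]
m = -0.25, h(m) = -0.859375 (−); new bracket [-0.25, 0]
m = -0.125, h(m) = 0.103516 (+); new bracket [-0.25, -0.125]
m = -0.1875, h(m) = -0.3674 (−); new bracket [-0.1875, -0.125]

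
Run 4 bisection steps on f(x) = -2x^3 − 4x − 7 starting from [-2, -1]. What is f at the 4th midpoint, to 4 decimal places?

-0.3511

f(-1.5) = 5.75 > 0, so the root lies in [-1.5, -1]
f(-1.25) = 1.90625 > 0, so the root lies in [-1.25, -1]
f(-1.125) = 0.347656 > 0, so the root lies in [-1.125, -1]
f(-1.0625) = -0.3511 < 0, so the root lies in [-1.125, -1.0625]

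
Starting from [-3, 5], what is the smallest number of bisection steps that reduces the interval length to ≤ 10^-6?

23

Width after n steps is 8/2^n. Need 2^n ≥ 8/10^-6 = 8000000.
2^22 = 4194304 < 8000000 ≤ 2^23 = 8388608, so n = 23.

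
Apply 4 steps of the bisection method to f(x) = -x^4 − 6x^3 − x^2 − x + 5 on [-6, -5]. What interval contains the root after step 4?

[-5.9375, -5.875]

midpoint -5.5: f = 63.4375 > 0 → [-6, -5.5]
midpoint -5.75: f = 25.214844 > 0 → [-6, -5.75]
midpoint -5.875: f = 1.706787 > 0 → [-6, -5.875]
midpoint -5.9375: f = -11.2339 < 0 → [-5.9375, -5.875]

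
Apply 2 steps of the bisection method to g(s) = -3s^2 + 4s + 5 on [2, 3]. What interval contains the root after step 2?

[2, 2.25]

s = 2.5 gives g = -3.75, negative; keep [2, 2.5]
s = 2.25 gives g = -1.1875, negative; keep [2, 2.25]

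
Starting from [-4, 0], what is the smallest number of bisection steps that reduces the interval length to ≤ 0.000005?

Width after n steps is 4/2^n. Need 2^n ≥ 4/0.000005 = 800000.
2^19 = 524288 < 800000 ≤ 2^20 = 1048576, so n = 20.

20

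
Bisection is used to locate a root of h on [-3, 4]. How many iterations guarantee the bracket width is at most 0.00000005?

Width after n steps is 7/2^n. Need 2^n ≥ 7/0.00000005 = 140000000.
2^27 = 134217728 < 140000000 ≤ 2^28 = 268435456, so n = 28.

28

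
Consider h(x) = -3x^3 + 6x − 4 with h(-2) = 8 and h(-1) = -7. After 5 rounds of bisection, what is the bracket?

[-1.6875, -1.65625]

h(-1.5) = -2.875 < 0, so the root lies in [-2, -1.5]
h(-1.75) = 1.578125 > 0, so the root lies in [-1.75, -1.5]
h(-1.625) = -0.876953 < 0, so the root lies in [-1.75, -1.625]
h(-1.6875) = 0.2913 > 0, so the root lies in [-1.6875, -1.625]
h(-1.65625) = -0.3074 < 0, so the root lies in [-1.6875, -1.65625]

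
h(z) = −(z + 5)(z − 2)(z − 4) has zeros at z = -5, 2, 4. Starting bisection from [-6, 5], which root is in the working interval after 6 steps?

-5

m = -0.5, h(m) = -50.625 (−); new bracket [-6, -0.5]
m = -3.25, h(m) = -66.609375 (−); new bracket [-6, -3.25]
m = -4.625, h(m) = -21.427734 (−); new bracket [-6, -4.625]
m = -5.3125, h(m) = 21.2805 (+); new bracket [-5.3125, -4.625]
m = -4.96875, h(m) = -1.9532 (−); new bracket [-5.3125, -4.96875]
m = -5.140625, h(m) = 9.1786 (+); new bracket [-5.140625, -4.96875]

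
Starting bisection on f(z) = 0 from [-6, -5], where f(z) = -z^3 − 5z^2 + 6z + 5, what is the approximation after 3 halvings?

-5.875

m = -5.5, f(m) = -12.875 (−); new bracket [-6, -5.5]
m = -5.75, f(m) = -4.703125 (−); new bracket [-6, -5.75]
m = -5.875, f(m) = -0.048828 (−); new bracket [-6, -5.875]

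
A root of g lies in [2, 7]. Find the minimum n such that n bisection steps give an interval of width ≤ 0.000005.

Width after n steps is 5/2^n. Need 2^n ≥ 5/0.000005 = 1000000.
2^19 = 524288 < 1000000 ≤ 2^20 = 1048576, so n = 20.

20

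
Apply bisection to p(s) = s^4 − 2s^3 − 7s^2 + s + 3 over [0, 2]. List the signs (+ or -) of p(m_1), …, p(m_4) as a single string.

-+-+

midpoint 1: p = -4 < 0 → [0, 1]
midpoint 0.5: p = 1.5625 > 0 → [0.5, 1]
midpoint 0.75: p = -0.714844 < 0 → [0.5, 0.75]
midpoint 0.625: p = 0.5549 > 0 → [0.625, 0.75]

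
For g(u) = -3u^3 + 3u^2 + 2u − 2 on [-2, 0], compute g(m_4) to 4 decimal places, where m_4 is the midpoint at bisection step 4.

m = -1, g(m) = 2 (+); new bracket [-1, 0]
m = -0.5, g(m) = -1.875 (−); new bracket [-1, -0.5]
m = -0.75, g(m) = -0.546875 (−); new bracket [-1, -0.75]
m = -0.875, g(m) = 0.5566 (+); new bracket [-0.875, -0.75]

0.5566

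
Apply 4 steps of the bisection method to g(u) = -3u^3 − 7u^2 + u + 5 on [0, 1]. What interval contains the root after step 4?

[0.75, 0.8125]

midpoint 0.5: g = 3.375 > 0 → [0.5, 1]
midpoint 0.75: g = 0.546875 > 0 → [0.75, 1]
midpoint 0.875: g = -1.494141 < 0 → [0.75, 0.875]
midpoint 0.8125: g = -0.4177 < 0 → [0.75, 0.8125]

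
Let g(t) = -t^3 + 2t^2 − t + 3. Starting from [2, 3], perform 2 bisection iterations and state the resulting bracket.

[2, 2.25]

m = 2.5, g(m) = -2.625 (−); new bracket [2, 2.5]
m = 2.25, g(m) = -0.515625 (−); new bracket [2, 2.25]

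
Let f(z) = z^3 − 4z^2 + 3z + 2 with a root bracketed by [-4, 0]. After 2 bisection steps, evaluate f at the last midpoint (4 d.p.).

f(-2) = -28 < 0, so the root lies in [-2, 0]
f(-1) = -6 < 0, so the root lies in [-1, 0]

-6.0000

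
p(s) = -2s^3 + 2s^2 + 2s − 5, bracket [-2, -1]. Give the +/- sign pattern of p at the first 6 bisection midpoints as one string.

+-++-+

p(-1.5) = 3.25 > 0, so the root lies in [-1.5, -1]
p(-1.25) = -0.46875 < 0, so the root lies in [-1.5, -1.25]
p(-1.375) = 1.230469 > 0, so the root lies in [-1.375, -1.25]
p(-1.3125) = 0.3423 > 0, so the root lies in [-1.3125, -1.25]
p(-1.28125) = -0.0727 < 0, so the root lies in [-1.3125, -1.28125]
p(-1.296875) = 0.1324 > 0, so the root lies in [-1.296875, -1.28125]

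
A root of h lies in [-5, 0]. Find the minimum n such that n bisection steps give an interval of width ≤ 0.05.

Width after n steps is 5/2^n. Need 2^n ≥ 5/0.05 = 100.
2^6 = 64 < 100 ≤ 2^7 = 128, so n = 7.

7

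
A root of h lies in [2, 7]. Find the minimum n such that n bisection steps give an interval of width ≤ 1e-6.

Width after n steps is 5/2^n. Need 2^n ≥ 5/1e-6 = 5000000.
2^22 = 4194304 < 5000000 ≤ 2^23 = 8388608, so n = 23.

23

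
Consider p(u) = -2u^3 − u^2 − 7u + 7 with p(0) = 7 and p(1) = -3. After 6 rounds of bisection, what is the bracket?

p(0.5) = 3 > 0, so the root lies in [0.5, 1]
p(0.75) = 0.34375 > 0, so the root lies in [0.75, 1]
p(0.875) = -1.230469 < 0, so the root lies in [0.75, 0.875]
p(0.8125) = -0.4204 < 0, so the root lies in [0.75, 0.8125]
p(0.78125) = -0.0328 < 0, so the root lies in [0.75, 0.78125]
p(0.765625) = 0.1569 > 0, so the root lies in [0.765625, 0.78125]

[0.765625, 0.78125]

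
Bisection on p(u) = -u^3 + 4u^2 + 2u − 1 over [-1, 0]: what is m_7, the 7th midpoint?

p(-0.5) = -0.875 < 0, so the root lies in [-1, -0.5]
p(-0.75) = 0.171875 > 0, so the root lies in [-0.75, -0.5]
p(-0.625) = -0.443359 < 0, so the root lies in [-0.75, -0.625]
p(-0.6875) = -0.1594 < 0, so the root lies in [-0.75, -0.6875]
p(-0.71875) = 0.0002 > 0, so the root lies in [-0.71875, -0.6875]
p(-0.703125) = -0.0811 < 0, so the root lies in [-0.71875, -0.703125]
p(-0.7109375) = -0.0408 < 0, so the root lies in [-0.71875, -0.7109375]

-0.7109375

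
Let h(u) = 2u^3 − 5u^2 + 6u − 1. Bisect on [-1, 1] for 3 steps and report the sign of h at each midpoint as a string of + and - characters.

u = 0 gives h = -1, negative; keep [0, 1]
u = 0.5 gives h = 1, positive; keep [0, 0.5]
u = 0.25 gives h = 0.21875, positive; keep [0, 0.25]

-++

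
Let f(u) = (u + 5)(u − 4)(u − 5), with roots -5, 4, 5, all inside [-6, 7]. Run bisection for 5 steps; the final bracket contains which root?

-5

m = 0.5, f(m) = 86.625 (+); new bracket [-6, 0.5]
m = -2.75, f(m) = 117.703125 (+); new bracket [-6, -2.75]
m = -4.375, f(m) = 49.072266 (+); new bracket [-6, -4.375]
m = -5.1875, f(m) = -17.5496 (−); new bracket [-5.1875, -4.375]
m = -4.78125, f(m) = 18.7888 (+); new bracket [-5.1875, -4.78125]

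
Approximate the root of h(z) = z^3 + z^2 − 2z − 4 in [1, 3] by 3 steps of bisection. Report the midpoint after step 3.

midpoint 2: h = 4 > 0 → [1, 2]
midpoint 1.5: h = -1.375 < 0 → [1.5, 2]
midpoint 1.75: h = 0.921875 > 0 → [1.5, 1.75]

1.75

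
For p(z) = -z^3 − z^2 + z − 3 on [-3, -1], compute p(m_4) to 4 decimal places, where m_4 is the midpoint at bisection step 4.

midpoint -2: p = -1 < 0 → [-3, -2]
midpoint -2.5: p = 3.875 > 0 → [-2.5, -2]
midpoint -2.25: p = 1.078125 > 0 → [-2.25, -2]
midpoint -2.125: p = -0.0449 < 0 → [-2.25, -2.125]

-0.0449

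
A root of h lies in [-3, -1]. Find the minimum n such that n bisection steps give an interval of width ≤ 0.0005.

12

Width after n steps is 2/2^n. Need 2^n ≥ 2/0.0005 = 4000.
2^11 = 2048 < 4000 ≤ 2^12 = 4096, so n = 12.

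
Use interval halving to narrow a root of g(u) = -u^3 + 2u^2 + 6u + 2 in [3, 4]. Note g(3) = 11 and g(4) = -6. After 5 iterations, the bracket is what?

[3.71875, 3.75]

g(3.5) = 4.625 > 0, so the root lies in [3.5, 4]
g(3.75) = -0.109375 < 0, so the root lies in [3.5, 3.75]
g(3.625) = 2.396484 > 0, so the root lies in [3.625, 3.75]
g(3.6875) = 1.179 > 0, so the root lies in [3.6875, 3.75]
g(3.71875) = 0.5437 > 0, so the root lies in [3.71875, 3.75]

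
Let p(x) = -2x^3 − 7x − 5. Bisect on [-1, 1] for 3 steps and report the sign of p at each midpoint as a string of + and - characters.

--+

p(0) = -5 < 0, so the root lies in [-1, 0]
p(-0.5) = -1.25 < 0, so the root lies in [-1, -0.5]
p(-0.75) = 1.09375 > 0, so the root lies in [-0.75, -0.5]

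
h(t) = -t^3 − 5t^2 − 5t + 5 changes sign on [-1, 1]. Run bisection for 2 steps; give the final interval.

[0.5, 1]

m = 0, h(m) = 5 (+); new bracket [0, 1]
m = 0.5, h(m) = 1.125 (+); new bracket [0.5, 1]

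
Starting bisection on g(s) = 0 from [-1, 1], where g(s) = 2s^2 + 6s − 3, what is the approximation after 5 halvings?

0.4375

midpoint 0: g = -3 < 0 → [0, 1]
midpoint 0.5: g = 0.5 > 0 → [0, 0.5]
midpoint 0.25: g = -1.375 < 0 → [0.25, 0.5]
midpoint 0.375: g = -0.4688 < 0 → [0.375, 0.5]
midpoint 0.4375: g = 0.0078 > 0 → [0.375, 0.4375]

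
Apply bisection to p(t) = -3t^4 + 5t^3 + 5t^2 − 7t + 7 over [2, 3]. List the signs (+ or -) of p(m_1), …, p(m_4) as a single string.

midpoint 2.5: p = -18.3125 < 0 → [2, 2.5]
midpoint 2.25: p = -3.371094 < 0 → [2, 2.25]
midpoint 2.125: p = 1.509033 > 0 → [2.125, 2.25]
midpoint 2.1875: p = -0.7422 < 0 → [2.125, 2.1875]

--+-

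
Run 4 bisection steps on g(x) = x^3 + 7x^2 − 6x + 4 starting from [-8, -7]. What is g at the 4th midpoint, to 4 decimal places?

x = -7.5 gives g = 20.875, positive; keep [-8, -7.5]
x = -7.75 gives g = 5.453125, positive; keep [-8, -7.75]
x = -7.875 gives g = -3.013672, negative; keep [-7.875, -7.75]
x = -7.8125 gives g = 1.2839, positive; keep [-7.875, -7.8125]

1.2839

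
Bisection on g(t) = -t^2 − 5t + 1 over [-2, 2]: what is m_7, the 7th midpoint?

0.21875

t = 0 gives g = 1, positive; keep [0, 2]
t = 1 gives g = -5, negative; keep [0, 1]
t = 0.5 gives g = -1.75, negative; keep [0, 0.5]
t = 0.25 gives g = -0.3125, negative; keep [0, 0.25]
t = 0.125 gives g = 0.3594, positive; keep [0.125, 0.25]
t = 0.1875 gives g = 0.0273, positive; keep [0.1875, 0.25]
t = 0.21875 gives g = -0.1416, negative; keep [0.1875, 0.21875]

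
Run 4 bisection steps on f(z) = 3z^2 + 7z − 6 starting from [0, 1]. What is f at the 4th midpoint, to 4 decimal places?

0.2305

m = 0.5, f(m) = -1.75 (−); new bracket [0.5, 1]
m = 0.75, f(m) = 0.9375 (+); new bracket [0.5, 0.75]
m = 0.625, f(m) = -0.453125 (−); new bracket [0.625, 0.75]
m = 0.6875, f(m) = 0.2305 (+); new bracket [0.625, 0.6875]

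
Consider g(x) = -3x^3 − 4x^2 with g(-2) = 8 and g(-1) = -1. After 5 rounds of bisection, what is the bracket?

[-1.34375, -1.3125]

g(-1.5) = 1.125 > 0, so the root lies in [-1.5, -1]
g(-1.25) = -0.390625 < 0, so the root lies in [-1.5, -1.25]
g(-1.375) = 0.236328 > 0, so the root lies in [-1.375, -1.25]
g(-1.3125) = -0.1077 < 0, so the root lies in [-1.375, -1.3125]
g(-1.34375) = 0.0564 > 0, so the root lies in [-1.34375, -1.3125]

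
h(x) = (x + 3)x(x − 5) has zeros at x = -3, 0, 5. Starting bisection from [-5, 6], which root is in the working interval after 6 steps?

5

h(0.5) = -7.875 < 0, so the root lies in [0.5, 6]
h(3.25) = -35.546875 < 0, so the root lies in [3.25, 6]
h(4.625) = -13.224609 < 0, so the root lies in [4.625, 6]
h(5.3125) = 13.8 > 0, so the root lies in [4.625, 5.3125]
h(4.96875) = -1.2373 < 0, so the root lies in [4.96875, 5.3125]
h(5.140625) = 5.8849 > 0, so the root lies in [4.96875, 5.140625]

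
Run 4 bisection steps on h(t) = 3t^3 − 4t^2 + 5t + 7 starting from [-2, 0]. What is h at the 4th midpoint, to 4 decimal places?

m = -1, h(m) = -5 (−); new bracket [-1, 0]
m = -0.5, h(m) = 3.125 (+); new bracket [-1, -0.5]
m = -0.75, h(m) = -0.265625 (−); new bracket [-0.75, -0.5]
m = -0.625, h(m) = 1.5801 (+); new bracket [-0.75, -0.625]

1.5801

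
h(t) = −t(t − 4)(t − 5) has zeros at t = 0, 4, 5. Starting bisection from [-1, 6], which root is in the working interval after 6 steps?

t = 2.5 gives h = -9.375, negative; keep [-1, 2.5]
t = 0.75 gives h = -10.359375, negative; keep [-1, 0.75]
t = -0.125 gives h = 2.642578, positive; keep [-0.125, 0.75]
t = 0.3125 gives h = -5.4016, negative; keep [-0.125, 0.3125]
t = 0.09375 gives h = -1.7967, negative; keep [-0.125, 0.09375]
t = -0.015625 gives h = 0.3147, positive; keep [-0.015625, 0.09375]

0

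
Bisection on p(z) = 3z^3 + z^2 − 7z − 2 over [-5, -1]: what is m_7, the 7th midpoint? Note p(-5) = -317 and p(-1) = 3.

-1.53125

p(-3) = -53 < 0, so the root lies in [-3, -1]
p(-2) = -8 < 0, so the root lies in [-2, -1]
p(-1.5) = 0.625 > 0, so the root lies in [-2, -1.5]
p(-1.75) = -2.7656 < 0, so the root lies in [-1.75, -1.5]
p(-1.625) = -0.8574 < 0, so the root lies in [-1.625, -1.5]
p(-1.5625) = -0.0652 < 0, so the root lies in [-1.5625, -1.5]
p(-1.53125) = 0.2924 > 0, so the root lies in [-1.5625, -1.53125]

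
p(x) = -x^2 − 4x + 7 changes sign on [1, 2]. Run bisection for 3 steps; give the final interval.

[1.25, 1.375]

x = 1.5 gives p = -1.25, negative; keep [1, 1.5]
x = 1.25 gives p = 0.4375, positive; keep [1.25, 1.5]
x = 1.375 gives p = -0.390625, negative; keep [1.25, 1.375]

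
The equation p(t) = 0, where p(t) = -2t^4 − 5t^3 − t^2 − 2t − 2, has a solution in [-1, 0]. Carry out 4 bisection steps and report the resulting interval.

[-0.6875, -0.625]

t = -0.5 gives p = -0.75, negative; keep [-1, -0.5]
t = -0.75 gives p = 0.414062, positive; keep [-0.75, -0.5]
t = -0.625 gives p = -0.225098, negative; keep [-0.75, -0.625]
t = -0.6875 gives p = 0.0803, positive; keep [-0.6875, -0.625]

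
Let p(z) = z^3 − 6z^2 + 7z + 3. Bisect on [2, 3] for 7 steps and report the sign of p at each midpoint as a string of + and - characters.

--++--+

z = 2.5 gives p = -1.375, negative; keep [2, 2.5]
z = 2.25 gives p = -0.234375, negative; keep [2, 2.25]
z = 2.125 gives p = 0.376953, positive; keep [2.125, 2.25]
z = 2.1875 gives p = 0.0691, positive; keep [2.1875, 2.25]
z = 2.21875 gives p = -0.0833, negative; keep [2.1875, 2.21875]
z = 2.203125 gives p = -0.0072, negative; keep [2.1875, 2.203125]
z = 2.1953125 gives p = 0.0309, positive; keep [2.1953125, 2.203125]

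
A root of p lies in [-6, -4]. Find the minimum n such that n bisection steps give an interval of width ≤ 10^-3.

11

Width after n steps is 2/2^n. Need 2^n ≥ 2/10^-3 = 2000.
2^10 = 1024 < 2000 ≤ 2^11 = 2048, so n = 11.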